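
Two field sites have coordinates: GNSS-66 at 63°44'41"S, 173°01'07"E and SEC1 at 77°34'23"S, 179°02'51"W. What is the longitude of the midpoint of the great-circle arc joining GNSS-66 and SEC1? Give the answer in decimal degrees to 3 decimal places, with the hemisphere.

175.613°E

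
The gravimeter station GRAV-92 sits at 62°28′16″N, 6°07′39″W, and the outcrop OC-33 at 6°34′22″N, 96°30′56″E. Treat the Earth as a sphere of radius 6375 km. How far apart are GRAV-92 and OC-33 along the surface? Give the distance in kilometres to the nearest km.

GRAV-92: φ = +62.47111°, λ = -6.12750°
OC-33: φ = +6.57278°, λ = +96.51556°
Δφ = -55.8983°,  Δλ = 102.6431°
a = sin²(Δφ/2) + cos φ₁ cos φ₂ sin²(Δλ/2) = 0.499497
c = 2·arcsin(√a) = 1.569790 rad = 89.9423°
d = R·c = 6375 × 1.569790 = 10007.4 km

10007 km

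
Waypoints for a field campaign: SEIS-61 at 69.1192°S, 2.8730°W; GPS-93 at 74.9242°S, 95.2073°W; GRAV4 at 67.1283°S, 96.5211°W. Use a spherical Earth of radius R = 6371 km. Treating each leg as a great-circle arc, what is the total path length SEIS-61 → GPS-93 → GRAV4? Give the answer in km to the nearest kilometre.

SEIS-61→GPS-93: c = 0.454704 rad, d = 2896.92 km
GPS-93→GRAV4: c = 0.136260 rad, d = 868.11 km
Total = 2896.92 + 868.11 = 3765.03 km

3765 km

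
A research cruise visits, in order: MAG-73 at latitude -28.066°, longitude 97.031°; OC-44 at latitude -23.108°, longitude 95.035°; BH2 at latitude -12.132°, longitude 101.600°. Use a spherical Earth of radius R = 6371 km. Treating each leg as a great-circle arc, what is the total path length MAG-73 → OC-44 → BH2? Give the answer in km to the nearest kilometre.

1991 km

MAG-73→OC-44: c = 0.092055 rad, d = 586.49 km
OC-44→BH2: c = 0.220398 rad, d = 1404.15 km
Total = 586.49 + 1404.15 = 1990.64 km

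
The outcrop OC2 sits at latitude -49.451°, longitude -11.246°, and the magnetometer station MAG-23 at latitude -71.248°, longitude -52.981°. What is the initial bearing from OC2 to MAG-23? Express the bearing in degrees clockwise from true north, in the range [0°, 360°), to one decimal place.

206.3°

Δλ = -41.7350°
y = sin Δλ · cos φ₂ = -0.214000
x = cos φ₁ sin φ₂ − sin φ₁ cos φ₂ cos Δλ = -0.433307
θ = atan2(y, x) = -153.7164° → 206.2836° (mod 360°)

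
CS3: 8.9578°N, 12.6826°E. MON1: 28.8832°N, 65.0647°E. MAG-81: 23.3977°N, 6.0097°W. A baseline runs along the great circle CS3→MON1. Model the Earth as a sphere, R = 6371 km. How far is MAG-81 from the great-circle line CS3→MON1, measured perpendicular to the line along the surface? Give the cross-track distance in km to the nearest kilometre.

2405 km

δ₁₃ = central angle CS3→MAG-81 = 0.401206 rad  (haversine)
θ₁₃ = bearing CS3→MAG-81 = 311.135°,  θ₁₂ = bearing CS3→MON1 = 60.405°
dₓₜ = R·arcsin(sin δ₁₃ · sin(θ₁₃ − θ₁₂)) = 6371·arcsin(0.39053·sin(250.729°)) = -2405.392 km
|dₓₜ| = 2405.392 km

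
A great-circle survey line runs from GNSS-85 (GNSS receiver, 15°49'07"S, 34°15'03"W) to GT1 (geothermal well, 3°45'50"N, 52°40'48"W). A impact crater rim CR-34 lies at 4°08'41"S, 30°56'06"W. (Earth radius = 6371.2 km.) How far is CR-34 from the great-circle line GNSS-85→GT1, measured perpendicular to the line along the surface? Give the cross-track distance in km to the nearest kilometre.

GNSS-85: φ = -15.81861°, λ = -34.25083°
GT1: φ = +3.76389°, λ = -52.68000°
CR-34: φ = -4.14472°, λ = -30.93500°
δ₁₃ = central angle GNSS-85→CR-34 = 0.211541 rad  (haversine)
θ₁₃ = bearing GNSS-85→CR-34 = 15.947°,  θ₁₂ = bearing GNSS-85→GT1 = 315.519°
dₓₜ = R·arcsin(sin δ₁₃ · sin(θ₁₃ − θ₁₂)) = 6371.2·arcsin(0.20997·sin(-299.571°)) = 1170.051 km
|dₓₜ| = 1170.051 km

1170 km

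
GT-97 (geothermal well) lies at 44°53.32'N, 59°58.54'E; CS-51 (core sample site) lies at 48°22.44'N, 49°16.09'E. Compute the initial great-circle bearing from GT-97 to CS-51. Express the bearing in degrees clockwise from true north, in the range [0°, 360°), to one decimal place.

299.2°

GT-97: φ = +44.88867°, λ = +59.97567°
CS-51: φ = +48.37400°, λ = +49.26817°
Δλ = -10.7075°
y = sin Δλ · cos φ₂ = -0.123417
x = cos φ₁ sin φ₂ − sin φ₁ cos φ₂ cos Δλ = 0.068955
θ = atan2(y, x) = -60.8071° → 299.1929° (mod 360°)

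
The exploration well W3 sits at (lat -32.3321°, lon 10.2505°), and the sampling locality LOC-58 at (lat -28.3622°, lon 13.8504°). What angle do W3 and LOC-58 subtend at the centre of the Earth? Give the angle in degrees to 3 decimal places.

Δφ = 3.9699°,  Δλ = 3.5999°
a = sin²(Δφ/2) + cos φ₁ cos φ₂ sin²(Δλ/2) = 0.001933
c = 2·arcsin(√a) = 0.087966 rad = 5.0401°

5.040°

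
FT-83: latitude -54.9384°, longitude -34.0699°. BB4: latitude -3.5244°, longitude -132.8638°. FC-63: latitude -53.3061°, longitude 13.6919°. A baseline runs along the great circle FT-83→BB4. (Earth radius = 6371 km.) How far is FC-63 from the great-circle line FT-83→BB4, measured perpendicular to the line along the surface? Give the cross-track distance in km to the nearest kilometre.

δ₁₃ = central angle FT-83→FC-63 = 0.479820 rad  (haversine)
θ₁₃ = bearing FT-83→FC-63 = 106.595°,  θ₁₂ = bearing FT-83→BB4 = 260.774°
dₓₜ = R·arcsin(sin δ₁₃ · sin(θ₁₃ − θ₁₂)) = 6371·arcsin(0.46162·sin(-154.180°)) = -1289.740 km
|dₓₜ| = 1289.740 km

1290 km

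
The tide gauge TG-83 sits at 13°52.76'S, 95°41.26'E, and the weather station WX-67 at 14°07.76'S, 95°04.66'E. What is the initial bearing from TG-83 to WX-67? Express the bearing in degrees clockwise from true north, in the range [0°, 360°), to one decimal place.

247.0°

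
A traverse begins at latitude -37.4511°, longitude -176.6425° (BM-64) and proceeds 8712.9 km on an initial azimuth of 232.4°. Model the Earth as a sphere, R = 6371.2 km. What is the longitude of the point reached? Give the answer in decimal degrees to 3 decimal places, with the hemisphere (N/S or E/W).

δ = d/R = 8712.9/6371.2 = 1.367545 rad
φ₂ = arcsin(sin φ₁ cos δ + cos φ₁ sin δ cos θ)
   = arcsin(-0.60808·0.20186 + 0.79387·0.97942·-0.61015) = -36.66618°
λ₂ = λ₁ + atan2(sin θ sin δ cos φ₁, cos δ − sin φ₁ sin φ₂) = 78.68788°

78.688°E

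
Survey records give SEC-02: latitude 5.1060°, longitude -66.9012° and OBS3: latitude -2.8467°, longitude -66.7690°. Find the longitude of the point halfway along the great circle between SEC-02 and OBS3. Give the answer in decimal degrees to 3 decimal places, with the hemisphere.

Bx = cos φ₂ cos Δλ = 0.998763,  By = cos φ₂ sin Δλ = 0.002304
φₘ = atan2(sin φ₁ + sin φ₂, √((cos φ₁ + Bx)² + By²)) = 1.12965°
λₘ = λ₁ + atan2(By, cos φ₁ + Bx) = -66.83501°

66.835°W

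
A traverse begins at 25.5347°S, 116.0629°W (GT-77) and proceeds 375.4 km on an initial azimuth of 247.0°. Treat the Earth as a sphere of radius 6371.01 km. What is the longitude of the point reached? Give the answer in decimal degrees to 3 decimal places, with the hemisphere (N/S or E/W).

δ = d/R = 375.4/6371.01 = 0.058923 rad
φ₂ = arcsin(sin φ₁ cos δ + cos φ₁ sin δ cos θ)
   = arcsin(-0.43106·0.99826 + 0.90232·0.05889·-0.39073) = -26.81247°
λ₂ = λ₁ + atan2(sin θ sin δ cos φ₁, cos δ − sin φ₁ sin φ₂) = -119.54506°

119.545°W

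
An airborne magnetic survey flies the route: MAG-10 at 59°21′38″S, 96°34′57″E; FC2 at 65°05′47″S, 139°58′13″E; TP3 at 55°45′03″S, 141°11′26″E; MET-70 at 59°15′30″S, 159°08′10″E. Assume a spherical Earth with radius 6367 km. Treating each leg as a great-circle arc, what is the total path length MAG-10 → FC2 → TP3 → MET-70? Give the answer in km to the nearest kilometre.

MAG-10: φ = -59.36056°, λ = +96.58250°
FC2: φ = -65.09639°, λ = +139.97028°
TP3: φ = -55.75083°, λ = +141.19056°
MET-70: φ = -59.25833°, λ = +159.13611°
MAG-10→FC2: c = 0.358721 rad, d = 2283.97 km
FC2→TP3: c = 0.163441 rad, d = 1040.63 km
TP3→MET-70: c = 0.178388 rad, d = 1135.80 km
Total = 2283.97 + 1040.63 + 1135.80 = 4460.40 km

4460 km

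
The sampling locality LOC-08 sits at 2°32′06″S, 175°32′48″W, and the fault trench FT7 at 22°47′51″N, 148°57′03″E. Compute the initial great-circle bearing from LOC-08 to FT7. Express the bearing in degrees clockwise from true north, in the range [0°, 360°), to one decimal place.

LOC-08: φ = -2.53500°, λ = -175.54667°
FT7: φ = +22.79750°, λ = +148.95083°
Δλ = -35.5025°
y = sin Δλ · cos φ₂ = -0.535371
x = cos φ₁ sin φ₂ − sin φ₁ cos φ₂ cos Δλ = 0.420290
θ = atan2(y, x) = -51.8665° → 308.1335° (mod 360°)

308.1°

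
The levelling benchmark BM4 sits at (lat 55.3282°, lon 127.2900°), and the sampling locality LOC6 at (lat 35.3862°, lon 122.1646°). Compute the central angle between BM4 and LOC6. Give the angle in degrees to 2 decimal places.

20.25°

Δφ = -19.9420°,  Δλ = -5.1254°
a = sin²(Δφ/2) + cos φ₁ cos φ₂ sin²(Δλ/2) = 0.030908
c = 2·arcsin(√a) = 0.353451 rad = 20.2512°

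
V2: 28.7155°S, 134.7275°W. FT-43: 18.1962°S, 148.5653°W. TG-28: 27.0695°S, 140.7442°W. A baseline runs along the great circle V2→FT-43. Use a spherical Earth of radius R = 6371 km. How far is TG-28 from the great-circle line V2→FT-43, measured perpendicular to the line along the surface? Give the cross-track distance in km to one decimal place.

220.7 km

δ₁₃ = central angle V2→TG-28 = 0.097142 rad  (haversine)
θ₁₃ = bearing V2→TG-28 = 285.775°,  θ₁₂ = bearing V2→FT-43 = 306.693°
dₓₜ = R·arcsin(sin δ₁₃ · sin(θ₁₃ − θ₁₂)) = 6371·arcsin(0.09699·sin(-20.918°)) = -220.665 km
|dₓₜ| = 220.665 km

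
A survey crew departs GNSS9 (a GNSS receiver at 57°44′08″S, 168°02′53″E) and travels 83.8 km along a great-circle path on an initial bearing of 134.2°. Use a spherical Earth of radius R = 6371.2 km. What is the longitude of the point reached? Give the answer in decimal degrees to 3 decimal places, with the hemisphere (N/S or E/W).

169.075°E

GNSS9: φ = -57.73556°, λ = +168.04806°
δ = d/R = 83.8/6371.2 = 0.013153 rad
φ₂ = arcsin(sin φ₁ cos δ + cos φ₁ sin δ cos θ)
   = arcsin(-0.84559·0.99991 + 0.53383·0.01315·-0.69717) = -58.25684°
λ₂ = λ₁ + atan2(sin θ sin δ cos φ₁, cos δ − sin φ₁ sin φ₂) = 169.07499°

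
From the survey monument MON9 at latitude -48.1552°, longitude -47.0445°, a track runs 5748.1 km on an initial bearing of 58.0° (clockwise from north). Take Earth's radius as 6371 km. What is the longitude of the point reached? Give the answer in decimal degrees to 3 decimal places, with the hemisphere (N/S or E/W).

4.429°W

δ = d/R = 5748.1/6371 = 0.902229 rad
φ₂ = arcsin(sin φ₁ cos δ + cos φ₁ sin δ cos θ)
   = arcsin(-0.74495·0.61986 + 0.66712·0.78471·0.52992) = -10.62387°
λ₂ = λ₁ + atan2(sin θ sin δ cos φ₁, cos δ − sin φ₁ sin φ₂) = -4.42875°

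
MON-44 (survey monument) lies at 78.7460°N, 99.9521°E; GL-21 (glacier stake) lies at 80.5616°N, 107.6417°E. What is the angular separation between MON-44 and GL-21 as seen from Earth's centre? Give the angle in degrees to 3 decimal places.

Δφ = 1.8156°,  Δλ = 7.6896°
a = sin²(Δφ/2) + cos φ₁ cos φ₂ sin²(Δλ/2) = 0.000395
c = 2·arcsin(√a) = 0.039747 rad = 2.2774°

2.277°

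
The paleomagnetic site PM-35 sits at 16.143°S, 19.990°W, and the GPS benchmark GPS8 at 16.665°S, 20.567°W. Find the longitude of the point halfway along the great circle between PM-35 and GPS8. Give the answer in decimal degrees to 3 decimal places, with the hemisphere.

Bx = cos φ₂ cos Δλ = 0.957949,  By = cos φ₂ sin Δλ = -0.009647
φₘ = atan2(sin φ₁ + sin φ₂, √((cos φ₁ + Bx)² + By²)) = -16.40420°
λₘ = λ₁ + atan2(By, cos φ₁ + Bx) = -20.27811°

20.278°W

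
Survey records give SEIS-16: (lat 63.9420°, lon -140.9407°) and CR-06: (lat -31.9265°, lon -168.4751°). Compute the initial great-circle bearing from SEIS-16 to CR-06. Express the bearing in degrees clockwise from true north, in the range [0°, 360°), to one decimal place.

203.4°

Δλ = -27.5344°
y = sin Δλ · cos φ₂ = -0.392351
x = cos φ₁ sin φ₂ − sin φ₁ cos φ₂ cos Δλ = -0.908399
θ = atan2(y, x) = -156.6398° → 203.3602° (mod 360°)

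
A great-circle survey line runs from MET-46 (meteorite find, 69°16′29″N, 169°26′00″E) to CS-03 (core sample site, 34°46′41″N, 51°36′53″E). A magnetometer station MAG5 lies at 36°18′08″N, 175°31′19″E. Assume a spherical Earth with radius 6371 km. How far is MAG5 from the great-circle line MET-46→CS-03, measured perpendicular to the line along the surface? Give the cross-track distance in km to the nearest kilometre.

2451 km

MET-46: φ = +69.27472°, λ = +169.43333°
CS-03: φ = +34.77806°, λ = +51.61472°
MAG5: φ = +36.30222°, λ = +175.52194°
δ₁₃ = central angle MET-46→MAG5 = 0.578428 rad  (haversine)
θ₁₃ = bearing MET-46→MAG5 = 171.005°,  θ₁₂ = bearing MET-46→CS-03 = 307.646°
dₓₜ = R·arcsin(sin δ₁₃ · sin(θ₁₃ − θ₁₂)) = 6371·arcsin(0.54671·sin(-136.641°)) = -2451.404 km
|dₓₜ| = 2451.404 km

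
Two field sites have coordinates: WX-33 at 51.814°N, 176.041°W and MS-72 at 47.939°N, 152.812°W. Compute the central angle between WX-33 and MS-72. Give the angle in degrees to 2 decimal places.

15.39°

Δφ = -3.8750°,  Δλ = 23.2290°
a = sin²(Δφ/2) + cos φ₁ cos φ₂ sin²(Δλ/2) = 0.017930
c = 2·arcsin(√a) = 0.268610 rad = 15.3902°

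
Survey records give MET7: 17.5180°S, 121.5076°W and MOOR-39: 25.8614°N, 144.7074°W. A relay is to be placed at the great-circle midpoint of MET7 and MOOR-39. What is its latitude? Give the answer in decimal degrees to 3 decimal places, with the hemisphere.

4.258°N

Bx = cos φ₂ cos Δλ = 0.827087,  By = cos φ₂ sin Δλ = -0.354486
φₘ = atan2(sin φ₁ + sin φ₂, √((cos φ₁ + Bx)² + By²)) = 4.25829°
λₘ = λ₁ + atan2(By, cos φ₁ + Bx) = -132.76631°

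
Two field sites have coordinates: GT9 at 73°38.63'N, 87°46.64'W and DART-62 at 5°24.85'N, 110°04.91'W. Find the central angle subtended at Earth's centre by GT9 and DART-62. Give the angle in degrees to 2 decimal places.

69.52°

GT9: φ = +73.64383°, λ = -87.77733°
DART-62: φ = +5.41417°, λ = -110.08183°
Δφ = -68.2297°,  Δλ = -22.3045°
a = sin²(Δφ/2) + cos φ₁ cos φ₂ sin²(Δλ/2) = 0.325044
c = 2·arcsin(√a) = 1.213320 rad = 69.5181°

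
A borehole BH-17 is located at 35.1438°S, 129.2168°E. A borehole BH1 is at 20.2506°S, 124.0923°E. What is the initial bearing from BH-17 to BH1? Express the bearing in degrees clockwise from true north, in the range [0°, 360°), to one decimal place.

Δλ = -5.1245°
y = sin Δλ · cos φ₂ = -0.083799
x = cos φ₁ sin φ₂ − sin φ₁ cos φ₂ cos Δλ = 0.254860
θ = atan2(y, x) = -18.2011° → 341.7989° (mod 360°)

341.8°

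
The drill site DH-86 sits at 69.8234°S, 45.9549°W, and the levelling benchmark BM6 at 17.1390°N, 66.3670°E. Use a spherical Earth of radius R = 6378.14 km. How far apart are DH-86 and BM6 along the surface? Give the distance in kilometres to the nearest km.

Δφ = 86.9624°,  Δλ = 112.3219°
a = sin²(Δφ/2) + cos φ₁ cos φ₂ sin²(Δλ/2) = 0.700896
c = 2·arcsin(√a) = 1.984269 rad = 113.6902°
d = R·c = 6378.14 × 1.984269 = 12655.9 km

12656 km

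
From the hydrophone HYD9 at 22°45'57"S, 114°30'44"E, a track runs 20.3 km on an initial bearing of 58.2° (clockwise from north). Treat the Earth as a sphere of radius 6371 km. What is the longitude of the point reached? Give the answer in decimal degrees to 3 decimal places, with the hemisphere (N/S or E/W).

114.680°E

HYD9: φ = -22.76583°, λ = +114.51222°
δ = d/R = 20.3/6371 = 0.003186 rad
φ₂ = arcsin(sin φ₁ cos δ + cos φ₁ sin δ cos θ)
   = arcsin(-0.38697·0.99999 + 0.92209·0.00319·0.52696) = -22.66954°
λ₂ = λ₁ + atan2(sin θ sin δ cos φ₁, cos δ − sin φ₁ sin φ₂) = 114.68037°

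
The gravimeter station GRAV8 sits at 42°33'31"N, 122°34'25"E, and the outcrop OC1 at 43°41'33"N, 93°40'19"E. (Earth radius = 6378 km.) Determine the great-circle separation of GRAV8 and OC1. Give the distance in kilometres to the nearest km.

2340 km

GRAV8: φ = +42.55861°, λ = +122.57361°
OC1: φ = +43.69250°, λ = +93.67194°
Δφ = 1.1339°,  Δλ = -28.9017°
a = sin²(Δφ/2) + cos φ₁ cos φ₂ sin²(Δλ/2) = 0.033265
c = 2·arcsin(√a) = 0.366828 rad = 21.0177°
d = R·c = 6378 × 0.366828 = 2339.6 km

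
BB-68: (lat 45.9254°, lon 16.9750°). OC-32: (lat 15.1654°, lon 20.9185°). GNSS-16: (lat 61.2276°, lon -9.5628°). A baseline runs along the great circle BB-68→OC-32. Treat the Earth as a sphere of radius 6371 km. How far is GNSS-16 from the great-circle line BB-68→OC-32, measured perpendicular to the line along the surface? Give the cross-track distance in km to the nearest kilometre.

1117 km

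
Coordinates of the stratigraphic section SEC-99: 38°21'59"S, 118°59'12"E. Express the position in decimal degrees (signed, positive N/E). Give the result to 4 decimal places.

lat: 38.3664° S → -38.3664°
lon: 118.9867° E → +118.9867°

-38.3664°, +118.9867°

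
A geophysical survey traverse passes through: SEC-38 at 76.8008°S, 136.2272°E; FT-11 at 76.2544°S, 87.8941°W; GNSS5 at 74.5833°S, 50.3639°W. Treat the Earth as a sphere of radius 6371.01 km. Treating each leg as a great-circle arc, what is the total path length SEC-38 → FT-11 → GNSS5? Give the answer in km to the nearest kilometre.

SEC-38→FT-11: c = 0.435283 rad, d = 2773.19 km
FT-11→GNSS5: c = 0.164494 rad, d = 1047.99 km
Total = 2773.19 + 1047.99 = 3821.18 km

3821 km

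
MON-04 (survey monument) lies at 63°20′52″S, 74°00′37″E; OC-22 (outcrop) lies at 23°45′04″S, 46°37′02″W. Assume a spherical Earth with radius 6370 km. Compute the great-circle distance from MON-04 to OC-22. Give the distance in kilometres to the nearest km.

9042 km

MON-04: φ = -63.34778°, λ = +74.01028°
OC-22: φ = -23.75111°, λ = -46.61722°
Δφ = 39.5967°,  Δλ = -120.6275°
a = sin²(Δφ/2) + cos φ₁ cos φ₂ sin²(Δλ/2) = 0.424602
c = 2·arcsin(√a) = 1.419422 rad = 81.3269°
d = R·c = 6370 × 1.419422 = 9041.7 km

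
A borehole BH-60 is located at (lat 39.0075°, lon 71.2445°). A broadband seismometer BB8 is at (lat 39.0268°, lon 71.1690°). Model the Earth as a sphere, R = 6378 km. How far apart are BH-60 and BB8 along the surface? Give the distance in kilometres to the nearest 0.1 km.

6.9 km

Δφ = 0.0193°,  Δλ = -0.0755°
a = sin²(Δφ/2) + cos φ₁ cos φ₂ sin²(Δλ/2) = 0.000000
c = 2·arcsin(√a) = 0.001078 rad = 0.0618°
d = R·c = 6378 × 0.001078 = 6.9 km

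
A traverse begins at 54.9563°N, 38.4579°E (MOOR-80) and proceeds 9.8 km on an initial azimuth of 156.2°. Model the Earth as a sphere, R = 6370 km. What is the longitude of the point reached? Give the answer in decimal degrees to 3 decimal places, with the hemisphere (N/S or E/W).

38.520°E

δ = d/R = 9.8/6370 = 0.001538 rad
φ₂ = arcsin(sin φ₁ cos δ + cos φ₁ sin δ cos θ)
   = arcsin(0.81871·1.00000 + 0.57420·0.00154·-0.91496) = 54.87563°
λ₂ = λ₁ + atan2(sin θ sin δ cos φ₁, cos δ − sin φ₁ sin φ₂) = 38.51973°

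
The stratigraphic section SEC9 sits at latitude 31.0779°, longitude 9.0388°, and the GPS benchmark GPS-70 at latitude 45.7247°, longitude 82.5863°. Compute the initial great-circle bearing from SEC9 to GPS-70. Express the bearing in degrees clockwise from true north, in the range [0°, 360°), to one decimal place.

Δλ = 73.5475°
y = sin Δλ · cos φ₂ = 0.669523
x = cos φ₁ sin φ₂ − sin φ₁ cos φ₂ cos Δλ = 0.511162
θ = atan2(y, x) = 52.6393° → 52.6393° (mod 360°)

52.6°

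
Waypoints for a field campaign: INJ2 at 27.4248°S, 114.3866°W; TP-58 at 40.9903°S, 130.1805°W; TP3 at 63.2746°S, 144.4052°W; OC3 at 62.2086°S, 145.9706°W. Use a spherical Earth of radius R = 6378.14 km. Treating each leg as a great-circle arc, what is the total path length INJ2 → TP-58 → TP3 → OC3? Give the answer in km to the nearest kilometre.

4883 km

INJ2→TP-58: c = 0.327628 rad, d = 2089.66 km
TP-58→TP3: c = 0.415522 rad, d = 2650.26 km
TP3→OC3: c = 0.022420 rad, d = 143.00 km
Total = 2089.66 + 2650.26 + 143.00 = 4882.92 km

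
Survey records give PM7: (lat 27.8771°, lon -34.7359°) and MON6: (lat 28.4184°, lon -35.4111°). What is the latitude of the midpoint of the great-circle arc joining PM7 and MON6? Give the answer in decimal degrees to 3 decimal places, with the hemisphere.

Bx = cos φ₂ cos Δλ = 0.879435,  By = cos φ₂ sin Δλ = -0.010364
φₘ = atan2(sin φ₁ + sin φ₂, √((cos φ₁ + Bx)² + By²)) = 28.14816°
λₘ = λ₁ + atan2(By, cos φ₁ + Bx) = -35.07265°

28.148°N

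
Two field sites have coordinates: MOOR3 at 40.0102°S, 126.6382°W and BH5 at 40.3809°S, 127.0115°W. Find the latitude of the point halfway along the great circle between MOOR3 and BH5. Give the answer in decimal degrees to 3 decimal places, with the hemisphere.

Bx = cos φ₂ cos Δλ = 0.761738,  By = cos φ₂ sin Δλ = -0.004963
φₘ = atan2(sin φ₁ + sin φ₂, √((cos φ₁ + Bx)² + By²)) = -40.19570°
λₘ = λ₁ + atan2(By, cos φ₁ + Bx) = -126.82434°

40.196°S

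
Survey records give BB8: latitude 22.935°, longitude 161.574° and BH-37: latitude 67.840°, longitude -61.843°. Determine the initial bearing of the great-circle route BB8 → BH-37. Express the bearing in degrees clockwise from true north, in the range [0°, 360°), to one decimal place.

15.1°

Δλ = 136.5830°
y = sin Δλ · cos φ₂ = 0.259247
x = cos φ₁ sin φ₂ − sin φ₁ cos φ₂ cos Δλ = 0.959688
θ = atan2(y, x) = 15.1169° → 15.1169° (mod 360°)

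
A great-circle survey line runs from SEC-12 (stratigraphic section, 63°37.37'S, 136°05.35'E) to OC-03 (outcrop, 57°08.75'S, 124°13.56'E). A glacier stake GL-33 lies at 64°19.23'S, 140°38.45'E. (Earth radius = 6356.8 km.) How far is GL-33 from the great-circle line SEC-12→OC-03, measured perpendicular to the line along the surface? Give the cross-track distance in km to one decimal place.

85.1 km

SEC-12: φ = -63.62283°, λ = +136.08917°
OC-03: φ = -57.14583°, λ = +124.22600°
GL-33: φ = -64.32050°, λ = +140.64083°
δ₁₃ = central angle SEC-12→GL-33 = 0.036916 rad  (haversine)
θ₁₃ = bearing SEC-12→GL-33 = 111.290°,  θ₁₂ = bearing SEC-12→OC-03 = 312.564°
dₓₜ = R·arcsin(sin δ₁₃ · sin(θ₁₃ − θ₁₂)) = 6356.8·arcsin(0.03691·sin(-201.274°)) = 85.128 km
|dₓₜ| = 85.128 km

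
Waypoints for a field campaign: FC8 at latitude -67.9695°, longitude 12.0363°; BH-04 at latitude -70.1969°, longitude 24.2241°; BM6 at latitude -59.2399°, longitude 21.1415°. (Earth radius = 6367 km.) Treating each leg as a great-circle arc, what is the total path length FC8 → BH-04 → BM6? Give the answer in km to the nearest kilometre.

FC8→BH-04: c = 0.085112 rad, d = 541.91 km
BH-04→BM6: c = 0.192550 rad, d = 1225.97 km
Total = 541.91 + 1225.97 = 1767.87 km

1768 km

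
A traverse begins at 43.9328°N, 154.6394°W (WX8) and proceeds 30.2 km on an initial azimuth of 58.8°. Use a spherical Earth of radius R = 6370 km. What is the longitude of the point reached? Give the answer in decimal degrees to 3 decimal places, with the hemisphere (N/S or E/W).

154.316°W

δ = d/R = 30.2/6370 = 0.004741 rad
φ₂ = arcsin(sin φ₁ cos δ + cos φ₁ sin δ cos θ)
   = arcsin(0.69381·0.99999 + 0.72015·0.00474·0.51803) = 44.07306°
λ₂ = λ₁ + atan2(sin θ sin δ cos φ₁, cos δ − sin φ₁ sin φ₂) = -154.31600°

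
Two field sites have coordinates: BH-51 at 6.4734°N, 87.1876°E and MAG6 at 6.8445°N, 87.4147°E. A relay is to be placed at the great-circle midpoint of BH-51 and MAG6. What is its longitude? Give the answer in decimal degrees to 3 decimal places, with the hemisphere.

Bx = cos φ₂ cos Δλ = 0.992865,  By = cos φ₂ sin Δλ = 0.003935
φₘ = atan2(sin φ₁ + sin φ₂, √((cos φ₁ + Bx)² + By²)) = 6.65896°
λₘ = λ₁ + atan2(By, cos φ₁ + Bx) = 87.30111°

87.301°E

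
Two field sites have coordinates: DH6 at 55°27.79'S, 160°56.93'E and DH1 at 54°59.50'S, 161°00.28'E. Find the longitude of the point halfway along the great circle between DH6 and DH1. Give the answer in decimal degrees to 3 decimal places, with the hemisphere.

DH6: φ = -55.46317°, λ = +160.94883°
DH1: φ = -54.99167°, λ = +161.00467°
Bx = cos φ₂ cos Δλ = 0.573695,  By = cos φ₂ sin Δλ = 0.000559
φₘ = atan2(sin φ₁ + sin φ₂, √((cos φ₁ + Bx)² + By²)) = -55.22742°
λₘ = λ₁ + atan2(By, cos φ₁ + Bx) = 160.97692°

160.977°E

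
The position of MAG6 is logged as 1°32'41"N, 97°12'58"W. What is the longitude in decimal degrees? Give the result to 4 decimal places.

97.2161°W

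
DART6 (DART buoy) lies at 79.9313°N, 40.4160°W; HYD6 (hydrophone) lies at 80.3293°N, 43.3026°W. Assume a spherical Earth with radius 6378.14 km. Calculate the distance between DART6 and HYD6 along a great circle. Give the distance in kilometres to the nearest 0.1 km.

70.7 km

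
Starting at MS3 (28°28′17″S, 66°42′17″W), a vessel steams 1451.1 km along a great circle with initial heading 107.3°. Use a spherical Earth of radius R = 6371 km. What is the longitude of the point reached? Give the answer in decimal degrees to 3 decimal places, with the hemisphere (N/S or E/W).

MS3: φ = -28.47139°, λ = -66.70472°
δ = d/R = 1451.1/6371 = 0.227766 rad
φ₂ = arcsin(sin φ₁ cos δ + cos φ₁ sin δ cos θ)
   = arcsin(-0.47672·0.97417 + 0.87906·0.22580·-0.29737) = -31.56291°
λ₂ = λ₁ + atan2(sin θ sin δ cos φ₁, cos δ − sin φ₁ sin φ₂) = -52.04861°

52.049°W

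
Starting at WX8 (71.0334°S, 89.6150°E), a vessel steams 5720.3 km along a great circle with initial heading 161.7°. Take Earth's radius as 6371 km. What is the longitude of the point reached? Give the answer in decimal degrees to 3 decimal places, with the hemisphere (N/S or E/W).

116.560°W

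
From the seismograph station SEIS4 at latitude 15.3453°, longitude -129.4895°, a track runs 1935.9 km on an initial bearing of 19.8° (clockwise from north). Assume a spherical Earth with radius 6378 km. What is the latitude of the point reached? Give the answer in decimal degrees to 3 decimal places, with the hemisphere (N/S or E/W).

δ = d/R = 1935.9/6378 = 0.303528 rad
φ₂ = arcsin(sin φ₁ cos δ + cos φ₁ sin δ cos θ)
   = arcsin(0.26464·0.95429 + 0.96435·0.29889·0.94088) = 31.58287°
λ₂ = λ₁ + atan2(sin θ sin δ cos φ₁, cos δ − sin φ₁ sin φ₂) = -122.66386°

31.583°N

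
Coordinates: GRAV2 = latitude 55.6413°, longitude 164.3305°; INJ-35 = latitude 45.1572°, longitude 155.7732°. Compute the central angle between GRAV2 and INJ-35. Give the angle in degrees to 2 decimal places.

11.80°

Δφ = -10.4841°,  Δλ = -8.5573°
a = sin²(Δφ/2) + cos φ₁ cos φ₂ sin²(Δλ/2) = 0.010562
c = 2·arcsin(√a) = 0.205912 rad = 11.7979°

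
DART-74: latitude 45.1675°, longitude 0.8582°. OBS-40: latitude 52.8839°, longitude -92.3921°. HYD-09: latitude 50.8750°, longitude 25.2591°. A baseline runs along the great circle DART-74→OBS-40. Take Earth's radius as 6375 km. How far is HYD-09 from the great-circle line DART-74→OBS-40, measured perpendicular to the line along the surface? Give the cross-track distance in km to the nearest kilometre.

δ₁₃ = central angle DART-74→HYD-09 = 0.300110 rad  (haversine)
θ₁₃ = bearing DART-74→HYD-09 = 61.861°,  θ₁₂ = bearing DART-74→OBS-40 = 314.229°
dₓₜ = R·arcsin(sin δ₁₃ · sin(θ₁₃ − θ₁₂)) = 6375·arcsin(0.29563·sin(-252.369°)) = 1820.735 km
|dₓₜ| = 1820.735 km

1821 km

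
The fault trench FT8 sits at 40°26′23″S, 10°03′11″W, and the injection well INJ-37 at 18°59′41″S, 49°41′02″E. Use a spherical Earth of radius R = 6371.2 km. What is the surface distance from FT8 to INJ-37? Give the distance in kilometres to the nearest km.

FT8: φ = -40.43972°, λ = -10.05306°
INJ-37: φ = -18.99472°, λ = +49.68389°
Δφ = 21.4450°,  Δλ = 59.7369°
a = sin²(Δφ/2) + cos φ₁ cos φ₂ sin²(Δλ/2) = 0.213098
c = 2·arcsin(√a) = 0.959654 rad = 54.9841°
d = R·c = 6371.2 × 0.959654 = 6114.1 km

6114 km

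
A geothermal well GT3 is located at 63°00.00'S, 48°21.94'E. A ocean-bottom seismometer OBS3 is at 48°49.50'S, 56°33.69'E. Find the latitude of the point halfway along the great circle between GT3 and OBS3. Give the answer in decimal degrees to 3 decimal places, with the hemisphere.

GT3: φ = -63.00000°, λ = +48.36567°
OBS3: φ = -48.82500°, λ = +56.56150°
Bx = cos φ₂ cos Δλ = 0.651637,  By = cos φ₂ sin Δλ = 0.093854
φₘ = atan2(sin φ₁ + sin φ₂, √((cos φ₁ + Bx)² + By²)) = -55.97825°
λₘ = λ₁ + atan2(By, cos φ₁ + Bx) = 53.21773°

55.978°S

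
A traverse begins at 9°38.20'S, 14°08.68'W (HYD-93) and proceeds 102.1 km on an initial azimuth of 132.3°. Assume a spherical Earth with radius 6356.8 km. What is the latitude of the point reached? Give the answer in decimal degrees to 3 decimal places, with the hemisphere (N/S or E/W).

HYD-93: φ = -9.63667°, λ = -14.14467°
δ = d/R = 102.1/6356.8 = 0.016062 rad
φ₂ = arcsin(sin φ₁ cos δ + cos φ₁ sin δ cos θ)
   = arcsin(-0.16740·0.99987 + 0.98589·0.01606·-0.67301) = -10.25531°
λ₂ = λ₁ + atan2(sin θ sin δ cos φ₁, cos δ − sin φ₁ sin φ₂) = -13.45298°

10.255°S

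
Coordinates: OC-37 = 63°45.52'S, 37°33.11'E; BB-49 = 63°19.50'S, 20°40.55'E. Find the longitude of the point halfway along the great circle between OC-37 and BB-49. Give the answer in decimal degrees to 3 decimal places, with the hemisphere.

OC-37: φ = -63.75867°, λ = +37.55183°
BB-49: φ = -63.32500°, λ = +20.67583°
Bx = cos φ₂ cos Δλ = 0.429596,  By = cos φ₂ sin Δλ = -0.130325
φₘ = atan2(sin φ₁ + sin φ₂, √((cos φ₁ + Bx)² + By²)) = -63.78974°
λₘ = λ₁ + atan2(By, cos φ₁ + Bx) = 29.04920°

29.049°E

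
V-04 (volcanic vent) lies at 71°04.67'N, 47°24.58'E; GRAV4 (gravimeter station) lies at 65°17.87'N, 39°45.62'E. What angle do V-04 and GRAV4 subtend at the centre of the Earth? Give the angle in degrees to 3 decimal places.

6.430°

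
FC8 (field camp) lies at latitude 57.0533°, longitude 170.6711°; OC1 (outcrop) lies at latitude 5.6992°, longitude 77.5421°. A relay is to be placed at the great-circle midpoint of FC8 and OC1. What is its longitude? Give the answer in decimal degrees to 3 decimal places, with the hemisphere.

106.901°E

Bx = cos φ₂ cos Δλ = -0.054314,  By = cos φ₂ sin Δλ = -0.993573
φₘ = atan2(sin φ₁ + sin φ₂, √((cos φ₁ + Bx)² + By²)) = 40.27427°
λₘ = λ₁ + atan2(By, cos φ₁ + Bx) = 106.90106°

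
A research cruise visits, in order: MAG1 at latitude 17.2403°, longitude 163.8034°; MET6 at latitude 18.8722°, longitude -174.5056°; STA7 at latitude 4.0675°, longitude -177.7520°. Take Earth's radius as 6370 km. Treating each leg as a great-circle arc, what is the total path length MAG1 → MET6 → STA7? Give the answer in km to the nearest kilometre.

3982 km

MAG1→MET6: c = 0.360836 rad, d = 2298.52 km
MET6→STA7: c = 0.264253 rad, d = 1683.29 km
Total = 2298.52 + 1683.29 = 3981.82 km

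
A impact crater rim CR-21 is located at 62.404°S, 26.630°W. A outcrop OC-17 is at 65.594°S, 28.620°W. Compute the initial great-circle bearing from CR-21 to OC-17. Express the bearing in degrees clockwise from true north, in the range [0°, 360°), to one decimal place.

Δλ = -1.9900°
y = sin Δλ · cos φ₂ = -0.014348
x = cos φ₁ sin φ₂ − sin φ₁ cos φ₂ cos Δλ = -0.055868
θ = atan2(y, x) = -165.5962° → 194.4038° (mod 360°)

194.4°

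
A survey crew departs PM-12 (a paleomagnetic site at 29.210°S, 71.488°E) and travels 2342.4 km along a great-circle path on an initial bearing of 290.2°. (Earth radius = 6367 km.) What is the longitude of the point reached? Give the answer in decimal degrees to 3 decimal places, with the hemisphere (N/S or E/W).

50.395°E

δ = d/R = 2342.4/6367 = 0.367897 rad
φ₂ = arcsin(sin φ₁ cos δ + cos φ₁ sin δ cos θ)
   = arcsin(-0.48801·0.93309 + 0.87284·0.35965·0.34530) = -20.30157°
λ₂ = λ₁ + atan2(sin θ sin δ cos φ₁, cos δ − sin φ₁ sin φ₂) = 50.39461°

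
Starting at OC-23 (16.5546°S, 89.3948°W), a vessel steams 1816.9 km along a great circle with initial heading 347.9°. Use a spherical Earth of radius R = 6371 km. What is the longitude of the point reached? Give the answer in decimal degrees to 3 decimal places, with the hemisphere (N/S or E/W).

92.776°W

δ = d/R = 1816.9/6371 = 0.285183 rad
φ₂ = arcsin(sin φ₁ cos δ + cos φ₁ sin δ cos θ)
   = arcsin(-0.28493·0.95961 + 0.95855·0.28133·0.97778) = -0.55811°
λ₂ = λ₁ + atan2(sin θ sin δ cos φ₁, cos δ − sin φ₁ sin φ₂) = -92.77580°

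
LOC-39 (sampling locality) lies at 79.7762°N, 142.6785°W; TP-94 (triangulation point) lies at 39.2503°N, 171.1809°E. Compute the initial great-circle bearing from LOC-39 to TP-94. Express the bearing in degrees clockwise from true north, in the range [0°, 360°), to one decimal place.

233.3°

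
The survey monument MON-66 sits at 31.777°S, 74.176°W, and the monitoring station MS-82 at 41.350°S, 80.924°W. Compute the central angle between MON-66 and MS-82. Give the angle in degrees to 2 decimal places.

Δφ = -9.5730°,  Δλ = -6.7480°
a = sin²(Δφ/2) + cos φ₁ cos φ₂ sin²(Δλ/2) = 0.009173
c = 2·arcsin(√a) = 0.191847 rad = 10.9920°

10.99°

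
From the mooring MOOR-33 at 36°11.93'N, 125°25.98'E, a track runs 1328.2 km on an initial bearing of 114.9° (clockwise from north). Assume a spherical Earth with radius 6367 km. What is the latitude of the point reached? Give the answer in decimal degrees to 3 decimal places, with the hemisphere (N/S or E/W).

30.492°N

MOOR-33: φ = +36.19883°, λ = +125.43300°
δ = d/R = 1328.2/6367 = 0.208607 rad
φ₂ = arcsin(sin φ₁ cos δ + cos φ₁ sin δ cos θ)
   = arcsin(0.59059·0.97832 + 0.80697·0.20710·-0.42104) = 30.49221°
λ₂ = λ₁ + atan2(sin θ sin δ cos φ₁, cos δ − sin φ₁ sin φ₂) = 138.02432°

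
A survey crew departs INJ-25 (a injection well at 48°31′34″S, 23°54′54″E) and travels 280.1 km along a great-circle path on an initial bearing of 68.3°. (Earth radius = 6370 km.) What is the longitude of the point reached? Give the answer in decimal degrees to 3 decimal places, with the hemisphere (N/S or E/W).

INJ-25: φ = -48.52611°, λ = +23.91500°
δ = d/R = 280.1/6370 = 0.043972 rad
φ₂ = arcsin(sin φ₁ cos δ + cos φ₁ sin δ cos θ)
   = arcsin(-0.74926·0.99903 + 0.66228·0.04396·0.36975) = -47.54174°
λ₂ = λ₁ + atan2(sin θ sin δ cos φ₁, cos δ − sin φ₁ sin φ₂) = 27.38366°

27.384°E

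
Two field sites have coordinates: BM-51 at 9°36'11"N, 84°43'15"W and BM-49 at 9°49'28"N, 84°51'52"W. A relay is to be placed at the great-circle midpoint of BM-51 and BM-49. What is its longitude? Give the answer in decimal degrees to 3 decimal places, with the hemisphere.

BM-51: φ = +9.60306°, λ = -84.72083°
BM-49: φ = +9.82444°, λ = -84.86444°
Bx = cos φ₂ cos Δλ = 0.985332,  By = cos φ₂ sin Δλ = -0.002470
φₘ = atan2(sin φ₁ + sin φ₂, √((cos φ₁ + Bx)² + By²)) = 9.71376°
λₘ = λ₁ + atan2(By, cos φ₁ + Bx) = -84.79262°

84.793°W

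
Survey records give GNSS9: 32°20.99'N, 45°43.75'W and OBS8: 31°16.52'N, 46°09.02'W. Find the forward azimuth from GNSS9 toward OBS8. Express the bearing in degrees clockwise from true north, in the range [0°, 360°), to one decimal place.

GNSS9: φ = +32.34983°, λ = -45.72917°
OBS8: φ = +31.27533°, λ = -46.15033°
Δλ = -0.4212°
y = sin Δλ · cos φ₂ = -0.006282
x = cos φ₁ sin φ₂ − sin φ₁ cos φ₂ cos Δλ = -0.018740
θ = atan2(y, x) = -161.4666° → 198.5334° (mod 360°)

198.5°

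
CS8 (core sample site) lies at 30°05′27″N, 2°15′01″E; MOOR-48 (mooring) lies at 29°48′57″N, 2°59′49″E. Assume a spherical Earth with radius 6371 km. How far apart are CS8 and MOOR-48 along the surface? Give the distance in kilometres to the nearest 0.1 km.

78.2 km

CS8: φ = +30.09083°, λ = +2.25028°
MOOR-48: φ = +29.81583°, λ = +2.99694°
Δφ = -0.2750°,  Δλ = 0.7467°
a = sin²(Δφ/2) + cos φ₁ cos φ₂ sin²(Δλ/2) = 0.000038
c = 2·arcsin(√a) = 0.012269 rad = 0.7030°
d = R·c = 6371 × 0.012269 = 78.2 km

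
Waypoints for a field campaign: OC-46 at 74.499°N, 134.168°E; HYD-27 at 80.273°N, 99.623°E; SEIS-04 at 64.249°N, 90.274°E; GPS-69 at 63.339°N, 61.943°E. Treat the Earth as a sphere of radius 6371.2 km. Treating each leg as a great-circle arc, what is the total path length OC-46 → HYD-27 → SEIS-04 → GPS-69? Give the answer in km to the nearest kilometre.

4217 km

OC-46→HYD-27: c = 0.161638 rad, d = 1029.83 km
HYD-27→SEIS-04: c = 0.283182 rad, d = 1804.21 km
SEIS-04→GPS-69: c = 0.217114 rad, d = 1383.28 km
Total = 1029.83 + 1804.21 + 1383.28 = 4217.31 km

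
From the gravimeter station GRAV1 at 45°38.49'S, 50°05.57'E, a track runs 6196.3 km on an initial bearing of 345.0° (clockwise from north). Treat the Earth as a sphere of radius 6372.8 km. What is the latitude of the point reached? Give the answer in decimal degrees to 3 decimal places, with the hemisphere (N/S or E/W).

GRAV1: φ = -45.64150°, λ = +50.09283°
δ = d/R = 6196.3/6372.8 = 0.972304 rad
φ₂ = arcsin(sin φ₁ cos δ + cos φ₁ sin δ cos θ)
   = arcsin(-0.71498·0.56340 + 0.69915·0.82619·0.96593) = 8.92404°
λ₂ = λ₁ + atan2(sin θ sin δ cos φ₁, cos δ − sin φ₁ sin φ₂) = 37.59205°

8.924°N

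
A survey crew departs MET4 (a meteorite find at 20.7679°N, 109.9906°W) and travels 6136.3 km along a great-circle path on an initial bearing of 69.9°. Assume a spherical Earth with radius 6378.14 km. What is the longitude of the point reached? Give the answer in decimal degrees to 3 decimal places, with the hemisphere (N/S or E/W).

δ = d/R = 6136.3/6378.14 = 0.962083 rad
φ₂ = arcsin(sin φ₁ cos δ + cos φ₁ sin δ cos θ)
   = arcsin(0.35458·0.57181 + 0.93502·0.82038·0.34366) = 27.79888°
λ₂ = λ₁ + atan2(sin θ sin δ cos φ₁, cos δ − sin φ₁ sin φ₂) = -49.42341°

49.423°W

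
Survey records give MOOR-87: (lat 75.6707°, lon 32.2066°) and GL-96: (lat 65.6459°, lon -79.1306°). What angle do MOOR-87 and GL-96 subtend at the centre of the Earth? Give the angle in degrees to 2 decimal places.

32.27°

Δφ = -10.0248°,  Δλ = -111.3372°
a = sin²(Δφ/2) + cos φ₁ cos φ₂ sin²(Δλ/2) = 0.077232
c = 2·arcsin(√a) = 0.563227 rad = 32.2705°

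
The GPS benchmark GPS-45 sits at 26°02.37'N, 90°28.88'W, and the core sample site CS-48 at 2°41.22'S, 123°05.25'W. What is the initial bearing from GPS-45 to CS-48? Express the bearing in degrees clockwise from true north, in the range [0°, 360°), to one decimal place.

232.6°

GPS-45: φ = +26.03950°, λ = -90.48133°
CS-48: φ = -2.68700°, λ = -123.08750°
Δλ = -32.6062°
y = sin Δλ · cos φ₂ = -0.538269
x = cos φ₁ sin φ₂ − sin φ₁ cos φ₂ cos Δλ = -0.411518
θ = atan2(y, x) = -127.3987° → 232.6013° (mod 360°)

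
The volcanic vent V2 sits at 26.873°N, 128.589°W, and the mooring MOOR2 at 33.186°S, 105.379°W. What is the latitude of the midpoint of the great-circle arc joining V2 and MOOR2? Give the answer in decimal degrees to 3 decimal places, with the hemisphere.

Bx = cos φ₂ cos Δλ = 0.769165,  By = cos φ₂ sin Δλ = 0.329823
φₘ = atan2(sin φ₁ + sin φ₂, √((cos φ₁ + Bx)² + By²)) = -3.22217°
λₘ = λ₁ + atan2(By, cos φ₁ + Bx) = -117.35907°

3.222°S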